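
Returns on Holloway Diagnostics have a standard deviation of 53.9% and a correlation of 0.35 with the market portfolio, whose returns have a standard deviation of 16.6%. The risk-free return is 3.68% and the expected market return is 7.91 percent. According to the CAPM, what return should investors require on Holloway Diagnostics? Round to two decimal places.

β = ρ × σ_i / σ_m = 0.35 × 53.9% / 16.6% = 1.1364
MRP = 7.91% − 3.68% = 4.23%
E(R) = 3.68% + 1.1364 × 4.23% = 8.49%

8.49%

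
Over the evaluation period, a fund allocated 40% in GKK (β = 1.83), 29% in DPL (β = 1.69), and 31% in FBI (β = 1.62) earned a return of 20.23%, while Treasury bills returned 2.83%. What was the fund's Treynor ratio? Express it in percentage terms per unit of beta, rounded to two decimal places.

β_P = 0.40×1.83 + 0.29×1.69 + 0.31×1.62 = 1.7243
Treynor = (R_P − R_f) / β_P = (20.23% − 2.83%) / 1.7243 = 17.40% / 1.7243 = 10.09%

10.09%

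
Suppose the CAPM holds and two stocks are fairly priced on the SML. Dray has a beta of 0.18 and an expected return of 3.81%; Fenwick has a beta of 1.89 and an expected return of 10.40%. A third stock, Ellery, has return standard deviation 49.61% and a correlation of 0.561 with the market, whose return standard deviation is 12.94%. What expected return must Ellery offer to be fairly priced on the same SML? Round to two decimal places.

MRP = (10.40% − 3.81%) / (1.89 − 0.18) = 3.8538%
R_f = 3.81% − 0.18 × 3.8538% = 3.1163%
β_Ellery = ρ·σ_i/σ_m = 0.561 × 49.61 / 12.94 = 2.1508
E(R_Ellery) = R_f + β × MRP = 3.1163% + 2.1508 × 3.8538% = 11.41%

11.41%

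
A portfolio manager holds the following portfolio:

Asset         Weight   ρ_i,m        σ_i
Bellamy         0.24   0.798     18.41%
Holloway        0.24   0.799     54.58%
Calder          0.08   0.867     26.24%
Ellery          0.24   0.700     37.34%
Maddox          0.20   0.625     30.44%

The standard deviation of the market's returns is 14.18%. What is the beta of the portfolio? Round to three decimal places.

β_Bellamy = 0.798 × 18.41% / 14.18% = 1.0360
β_Holloway = 0.799 × 54.58% / 14.18% = 3.0754
β_Calder = 0.867 × 26.24% / 14.18% = 1.6044
β_Ellery = 0.700 × 37.34% / 14.18% = 1.8433
β_Maddox = 0.625 × 30.44% / 14.18% = 1.3417
β_P = Σ w_i β_i = 0.24×1.0360 + 0.24×3.0754 + 0.08×1.6044 + 0.24×1.8433 + 0.20×1.3417 = 1.8258

1.826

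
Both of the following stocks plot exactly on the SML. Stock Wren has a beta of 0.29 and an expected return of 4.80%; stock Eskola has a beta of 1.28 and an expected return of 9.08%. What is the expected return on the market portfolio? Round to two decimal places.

7.87%

Both satisfy E(R) = R_f + β·MRP, so the slope of the SML is
MRP = (9.08% − 4.80%) / (1.28 − 0.29) = 4.28% / 0.99 = 4.3232%
R_f = E(R_Wren) − β_Wren·MRP = 4.80% − 0.29 × 4.3232% = 3.5463%
E(R_m) = R_f + MRP = 3.5463% + 4.3232% = 7.87%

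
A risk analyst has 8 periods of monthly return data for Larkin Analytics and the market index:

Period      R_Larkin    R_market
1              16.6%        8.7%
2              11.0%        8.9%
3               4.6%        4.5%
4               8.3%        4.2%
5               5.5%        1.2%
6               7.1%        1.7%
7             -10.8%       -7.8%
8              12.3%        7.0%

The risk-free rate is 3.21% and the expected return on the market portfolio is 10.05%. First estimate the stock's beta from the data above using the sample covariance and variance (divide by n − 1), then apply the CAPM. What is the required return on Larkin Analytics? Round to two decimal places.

Mean R_i = (16.6 + 11.0 + 4.6 + 8.3 + 5.5 + 7.1 − 10.8 + 12.3) / 8 = 6.8250%
Mean R_m = (8.7 + 8.9 + 4.5 + 4.2 + 1.2 + 1.7 − 7.8 + 7.0) / 8 = 3.5500%
Σ(R_i − R̄_i)(R_m − R̄_m) = 293.0600  ⇒  Cov = 293.0600 / 7 = 41.8657
Σ(R_m − R̄_m)² = 206.1400  ⇒  Var(R_m) = 206.1400 / 7 = 29.4486
β = Cov / Var(R_m) = 41.8657 / 29.4486 = 1.4217
MRP = 10.05% − 3.21% = 6.84%
E(R) = R_f + β × MRP = 3.21% + 1.4217 × 6.84% = 12.93%

12.93%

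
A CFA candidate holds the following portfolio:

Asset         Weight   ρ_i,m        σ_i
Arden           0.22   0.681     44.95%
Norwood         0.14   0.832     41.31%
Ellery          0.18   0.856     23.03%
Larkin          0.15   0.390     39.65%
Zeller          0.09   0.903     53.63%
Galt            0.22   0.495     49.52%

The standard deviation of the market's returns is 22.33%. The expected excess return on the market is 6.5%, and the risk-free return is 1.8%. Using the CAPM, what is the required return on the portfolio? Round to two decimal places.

9.71%

β_Arden = 0.681 × 44.95% / 22.33% = 1.3708
β_Norwood = 0.832 × 41.31% / 22.33% = 1.5392
β_Ellery = 0.856 × 23.03% / 22.33% = 0.8828
β_Larkin = 0.390 × 39.65% / 22.33% = 0.6925
β_Zeller = 0.903 × 53.63% / 22.33% = 2.1687
β_Galt = 0.495 × 49.52% / 22.33% = 1.0977
β_P = Σ w_i β_i = 0.22×1.3708 + 0.14×1.5392 + 0.18×0.8828 + 0.15×0.6925 + 0.09×2.1687 + 0.22×1.0977 = 1.2165
E(R_P) = R_f + β_P × MRP = 1.8% + 1.2165 × 6.5% = 9.71%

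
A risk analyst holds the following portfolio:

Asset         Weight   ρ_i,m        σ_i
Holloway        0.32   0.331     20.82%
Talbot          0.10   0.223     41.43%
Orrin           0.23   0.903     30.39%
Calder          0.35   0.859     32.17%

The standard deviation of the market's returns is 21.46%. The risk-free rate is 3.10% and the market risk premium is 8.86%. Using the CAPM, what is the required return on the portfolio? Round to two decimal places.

10.99%

β_Holloway = 0.331 × 20.82% / 21.46% = 0.3211
β_Talbot = 0.223 × 41.43% / 21.46% = 0.4305
β_Orrin = 0.903 × 30.39% / 21.46% = 1.2788
β_Calder = 0.859 × 32.17% / 21.46% = 1.2877
β_P = Σ w_i β_i = 0.32×0.3211 + 0.10×0.4305 + 0.23×1.2788 + 0.35×1.2877 = 0.8906
E(R_P) = R_f + β_P × MRP = 3.10% + 0.8906 × 8.86% = 10.99%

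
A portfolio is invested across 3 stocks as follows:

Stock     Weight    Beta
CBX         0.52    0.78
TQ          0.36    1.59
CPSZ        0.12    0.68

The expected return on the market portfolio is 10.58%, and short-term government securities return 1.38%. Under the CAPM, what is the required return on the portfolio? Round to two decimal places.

11.13%

β_P = Σ w_i β_i = 0.52×0.78 + 0.36×1.59 + 0.12×0.68 = 1.0596
MRP = 10.58% − 1.38% = 9.20%
E(R_P) = R_f + β_P × MRP = 1.38% + 1.0596 × 9.20% = 11.13%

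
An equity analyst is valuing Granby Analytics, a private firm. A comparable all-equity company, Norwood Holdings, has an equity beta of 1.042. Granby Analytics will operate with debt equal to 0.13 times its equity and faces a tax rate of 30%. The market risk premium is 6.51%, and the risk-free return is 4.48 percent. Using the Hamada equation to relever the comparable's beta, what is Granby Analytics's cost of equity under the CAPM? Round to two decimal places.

11.88%

β_L = β_U × [1 + (1 − t)(D/E)] = 1.042 × [1 + (1 − 0.30) × 0.13]
    = 1.042 × [1 + 0.70 × 0.13] = 1.042 × 1.0910 = 1.1368
E(R) = R_f + β_L × MRP = 4.48% + 1.1368 × 6.51% = 11.88%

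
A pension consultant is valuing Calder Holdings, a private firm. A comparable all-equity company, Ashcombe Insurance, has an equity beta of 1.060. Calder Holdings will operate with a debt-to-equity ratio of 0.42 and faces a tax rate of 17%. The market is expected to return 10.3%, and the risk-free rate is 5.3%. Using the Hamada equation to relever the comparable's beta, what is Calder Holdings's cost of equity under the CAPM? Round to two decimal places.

12.45%

β_L = β_U × [1 + (1 − t)(D/E)] = 1.060 × [1 + (1 − 0.17) × 0.42]
    = 1.060 × [1 + 0.83 × 0.42] = 1.060 × 1.3486 = 1.4295
MRP = 10.3% − 5.3% = 5.00%
E(R) = R_f + β_L × MRP = 5.3% + 1.4295 × 5.0% = 12.45%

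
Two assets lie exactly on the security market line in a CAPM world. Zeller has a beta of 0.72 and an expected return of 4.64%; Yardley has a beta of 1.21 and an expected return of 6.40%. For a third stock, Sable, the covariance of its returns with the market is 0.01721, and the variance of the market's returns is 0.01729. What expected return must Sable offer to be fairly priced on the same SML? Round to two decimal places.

MRP = (6.40% − 4.64%) / (1.21 − 0.72) = 3.5918%
R_f = 4.64% − 0.72 × 3.5918% = 2.0539%
β_Sable = Cov / Var(R_m) = 0.01721 / 0.01729 = 0.9954
E(R_Sable) = R_f + β × MRP = 2.0539% + 0.9954 × 3.5918% = 5.63%

5.63%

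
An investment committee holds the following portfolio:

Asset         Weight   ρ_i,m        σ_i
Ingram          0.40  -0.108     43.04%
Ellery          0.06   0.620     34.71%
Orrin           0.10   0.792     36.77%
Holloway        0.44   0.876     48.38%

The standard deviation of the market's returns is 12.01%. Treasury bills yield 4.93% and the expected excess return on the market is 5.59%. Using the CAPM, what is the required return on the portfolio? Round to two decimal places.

β_Ingram = -0.108 × 43.04% / 12.01% = -0.3870
β_Ellery = 0.620 × 34.71% / 12.01% = 1.7919
β_Orrin = 0.792 × 36.77% / 12.01% = 2.4248
β_Holloway = 0.876 × 48.38% / 12.01% = 3.5288
β_P = Σ w_i β_i = 0.40×-0.3870 + 0.06×1.7919 + 0.10×2.4248 + 0.44×3.5288 = 1.7479
E(R_P) = R_f + β_P × MRP = 4.93% + 1.7479 × 5.59% = 14.70%

14.70%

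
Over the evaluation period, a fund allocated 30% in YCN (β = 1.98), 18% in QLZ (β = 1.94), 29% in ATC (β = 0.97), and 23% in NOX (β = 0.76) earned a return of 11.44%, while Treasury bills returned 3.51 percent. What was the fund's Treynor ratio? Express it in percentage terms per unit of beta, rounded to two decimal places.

β_P = 0.30×1.98 + 0.18×1.94 + 0.29×0.97 + 0.23×0.76 = 1.3993
Treynor = (R_P − R_f) / β_P = (11.44% − 3.51%) / 1.3993 = 7.93% / 1.3993 = 5.67%

5.67%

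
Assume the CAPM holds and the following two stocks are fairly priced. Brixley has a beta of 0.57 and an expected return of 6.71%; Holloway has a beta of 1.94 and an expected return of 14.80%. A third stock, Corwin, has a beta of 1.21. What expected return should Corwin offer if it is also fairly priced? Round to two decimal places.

10.49%

MRP (SML slope) = (14.80% − 6.71%) / (1.94 − 0.57) = 8.09% / 1.37 = 5.9051%
R_f (intercept) = 6.71% − 0.57 × 5.9051% = 3.3441%
E(R_Corwin) = R_f + β × MRP = 3.3441% + 1.21 × 5.9051% = 10.49%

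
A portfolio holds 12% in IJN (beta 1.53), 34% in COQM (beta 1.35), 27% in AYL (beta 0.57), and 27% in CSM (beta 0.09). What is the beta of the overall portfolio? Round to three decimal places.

0.821

β_P = Σ w_i β_i = 0.12×1.53 + 0.34×1.35 + 0.27×0.57 + 0.27×0.09 = 0.8208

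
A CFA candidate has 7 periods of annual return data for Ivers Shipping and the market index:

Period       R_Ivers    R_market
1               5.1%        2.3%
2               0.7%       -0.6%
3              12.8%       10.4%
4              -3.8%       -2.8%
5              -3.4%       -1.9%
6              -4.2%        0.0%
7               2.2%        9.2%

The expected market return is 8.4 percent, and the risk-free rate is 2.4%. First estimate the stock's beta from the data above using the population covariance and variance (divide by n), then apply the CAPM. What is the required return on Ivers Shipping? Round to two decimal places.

8.01%

Mean R_i = (5.1 + 0.7 + 12.8 − 3.8 − 3.4 − 4.2 + 2.2) / 7 = 1.3429%
Mean R_m = (2.3 − 0.6 + 10.4 − 2.8 − 1.9 + 0.0 + 9.2) / 7 = 2.3714%
Σ(R_i − R̄_i)(R_m − R̄_m) = 159.4786  ⇒  Cov = 159.4786 / 7 = 22.7827
Σ(R_m − R̄_m)² = 170.5343  ⇒  Var(R_m) = 170.5343 / 7 = 24.3620
β = Cov / Var(R_m) = 22.7827 / 24.3620 = 0.9352
MRP = 8.4% − 2.4% = 6.00%
E(R) = R_f + β × MRP = 2.4% + 0.9352 × 6.0% = 8.01%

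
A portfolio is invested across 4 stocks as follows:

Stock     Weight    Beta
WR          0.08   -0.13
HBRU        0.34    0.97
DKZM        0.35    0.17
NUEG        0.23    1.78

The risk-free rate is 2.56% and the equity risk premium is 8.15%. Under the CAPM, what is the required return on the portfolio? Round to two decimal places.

β_P = Σ w_i β_i = 0.08×-0.13 + 0.34×0.97 + 0.35×0.17 + 0.23×1.78 = 0.7883
E(R_P) = R_f + β_P × MRP = 2.56% + 0.7883 × 8.15% = 8.98%

8.98%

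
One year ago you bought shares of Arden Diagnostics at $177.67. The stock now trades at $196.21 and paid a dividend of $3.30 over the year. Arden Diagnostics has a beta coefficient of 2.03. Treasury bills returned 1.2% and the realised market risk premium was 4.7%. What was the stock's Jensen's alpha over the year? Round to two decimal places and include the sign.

Realised HPR = (P1 + D1 − P0) / P0 = (196.21 + 3.30 − 177.67) / 177.67 = 21.84 / 177.67 = 12.2925%
CAPM required = R_f + β·MRP = 1.2% + 2.03 × 4.7% = 10.7410%
α = realised − required = 12.2925% − 10.7410% = +1.55%

+1.55%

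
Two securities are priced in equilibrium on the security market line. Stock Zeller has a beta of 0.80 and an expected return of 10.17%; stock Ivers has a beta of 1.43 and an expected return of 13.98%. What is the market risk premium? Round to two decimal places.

6.05%

Both satisfy E(R) = R_f + β·MRP, so the slope of the SML is
MRP = (13.98% − 10.17%) / (1.43 − 0.80) = 3.81% / 0.63 = 6.0476%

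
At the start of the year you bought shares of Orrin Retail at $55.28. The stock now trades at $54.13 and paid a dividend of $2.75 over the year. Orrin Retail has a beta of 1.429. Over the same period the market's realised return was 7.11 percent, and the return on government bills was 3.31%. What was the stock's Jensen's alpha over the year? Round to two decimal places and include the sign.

-5.85%

Realised HPR = (P1 + D1 − P0) / P0 = (54.13 + 2.75 − 55.28) / 55.28 = 1.60 / 55.28 = 2.8944%
MRP = 7.11% − 3.31% = 3.80%
CAPM required = R_f + β·MRP = 3.31% + 1.429 × 3.80% = 8.74020%
α = realised − required = 2.8944% − 8.74020% = -5.85%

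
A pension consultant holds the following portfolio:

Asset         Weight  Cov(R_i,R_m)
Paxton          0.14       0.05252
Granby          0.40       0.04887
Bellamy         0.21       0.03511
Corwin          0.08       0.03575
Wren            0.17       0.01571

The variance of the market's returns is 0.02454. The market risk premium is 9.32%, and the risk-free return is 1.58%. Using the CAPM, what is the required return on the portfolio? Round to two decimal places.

16.70%

β_Paxton = 0.05252 / 0.02454 = 2.1402
β_Granby = 0.04887 / 0.02454 = 1.9914
β_Bellamy = 0.03511 / 0.02454 = 1.4307
β_Corwin = 0.03575 / 0.02454 = 1.4568
β_Wren = 0.01571 / 0.02454 = 0.6402
β_P = Σ w_i β_i = 0.14×2.1402 + 0.40×1.9914 + 0.21×1.4307 + 0.08×1.4568 + 0.17×0.6402 = 1.6220
E(R_P) = R_f + β_P × MRP = 1.58% + 1.6220 × 9.32% = 16.70%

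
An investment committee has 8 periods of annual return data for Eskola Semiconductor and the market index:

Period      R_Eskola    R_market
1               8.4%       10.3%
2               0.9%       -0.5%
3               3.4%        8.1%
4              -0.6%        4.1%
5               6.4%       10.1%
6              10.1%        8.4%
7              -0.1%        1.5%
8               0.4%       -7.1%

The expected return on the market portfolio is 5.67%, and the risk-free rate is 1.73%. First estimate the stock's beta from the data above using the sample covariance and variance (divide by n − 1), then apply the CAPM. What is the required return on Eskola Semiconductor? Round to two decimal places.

Mean R_i = (8.4 + 0.9 + 3.4 − 0.6 + 6.4 + 10.1 − 0.1 + 0.4) / 8 = 3.6125%
Mean R_m = (10.3 − 0.5 + 8.1 + 4.1 + 10.1 + 8.4 + 1.5 − 7.1) / 8 = 4.3625%
Σ(R_i − R̄_i)(R_m − R̄_m) = 131.5638  ⇒  Cov = 131.5638 / 7 = 18.7948
Σ(R_m − R̄_m)² = 261.7388  ⇒  Var(R_m) = 261.7388 / 7 = 37.3913
β = Cov / Var(R_m) = 18.7948 / 37.3913 = 0.5027
MRP = 5.67% − 1.73% = 3.94%
E(R) = R_f + β × MRP = 1.73% + 0.5027 × 3.94% = 3.71%

3.71%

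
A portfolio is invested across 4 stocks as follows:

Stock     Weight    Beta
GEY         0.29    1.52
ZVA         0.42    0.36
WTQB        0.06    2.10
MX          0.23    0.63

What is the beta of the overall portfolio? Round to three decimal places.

β_P = Σ w_i β_i = 0.29×1.52 + 0.42×0.36 + 0.06×2.10 + 0.23×0.63 = 0.8629

0.863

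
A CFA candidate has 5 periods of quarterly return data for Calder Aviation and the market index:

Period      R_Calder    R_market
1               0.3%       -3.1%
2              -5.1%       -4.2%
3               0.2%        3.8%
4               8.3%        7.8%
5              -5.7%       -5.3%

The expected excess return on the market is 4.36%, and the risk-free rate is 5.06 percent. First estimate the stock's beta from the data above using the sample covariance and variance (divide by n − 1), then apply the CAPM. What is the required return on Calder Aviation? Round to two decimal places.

Mean R_i = (0.3 − 5.1 + 0.2 + 8.3 − 5.7) / 5 = -0.4000%
Mean R_m = (-3.1 − 4.2 + 3.8 + 7.8 − 5.3) / 5 = -0.2000%
Σ(R_i − R̄_i)(R_m − R̄_m) = 115.8000  ⇒  Cov = 115.8000 / 4 = 28.9500
Σ(R_m − R̄_m)² = 130.4200  ⇒  Var(R_m) = 130.4200 / 4 = 32.6050
β = Cov / Var(R_m) = 28.9500 / 32.6050 = 0.8879
E(R) = R_f + β × MRP = 5.06% + 0.8879 × 4.36% = 8.93%

8.93%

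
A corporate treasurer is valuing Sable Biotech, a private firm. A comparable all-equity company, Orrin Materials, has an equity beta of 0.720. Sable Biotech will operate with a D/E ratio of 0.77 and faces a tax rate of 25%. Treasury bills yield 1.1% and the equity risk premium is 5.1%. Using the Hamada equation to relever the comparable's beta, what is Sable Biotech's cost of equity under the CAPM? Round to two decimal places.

β_L = β_U × [1 + (1 − t)(D/E)] = 0.720 × [1 + (1 − 0.25) × 0.77]
    = 0.720 × [1 + 0.75 × 0.77] = 0.720 × 1.5775 = 1.1358
E(R) = R_f + β_L × MRP = 1.1% + 1.1358 × 5.1% = 6.89%

6.89%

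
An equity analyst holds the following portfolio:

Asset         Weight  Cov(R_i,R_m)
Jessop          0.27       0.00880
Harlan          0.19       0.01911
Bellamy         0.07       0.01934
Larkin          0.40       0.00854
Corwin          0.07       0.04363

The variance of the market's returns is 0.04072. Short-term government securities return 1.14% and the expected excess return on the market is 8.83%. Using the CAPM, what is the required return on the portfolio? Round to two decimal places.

β_Jessop = 0.00880 / 0.04072 = 0.2161
β_Harlan = 0.01911 / 0.04072 = 0.4693
β_Bellamy = 0.01934 / 0.04072 = 0.4750
β_Larkin = 0.00854 / 0.04072 = 0.2097
β_Corwin = 0.04363 / 0.04072 = 1.0715
β_P = Σ w_i β_i = 0.27×0.2161 + 0.19×0.4693 + 0.07×0.4750 + 0.40×0.2097 + 0.07×1.0715 = 0.3396
E(R_P) = R_f + β_P × MRP = 1.14% + 0.3396 × 8.83% = 4.14%

4.14%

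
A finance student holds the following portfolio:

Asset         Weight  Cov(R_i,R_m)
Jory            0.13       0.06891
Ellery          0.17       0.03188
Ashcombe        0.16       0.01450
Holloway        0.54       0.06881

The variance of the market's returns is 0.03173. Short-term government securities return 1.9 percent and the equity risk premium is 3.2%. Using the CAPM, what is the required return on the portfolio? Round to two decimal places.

β_Jory = 0.06891 / 0.03173 = 2.1718
β_Ellery = 0.03188 / 0.03173 = 1.0047
β_Ashcombe = 0.01450 / 0.03173 = 0.4570
β_Holloway = 0.06881 / 0.03173 = 2.1686
β_P = Σ w_i β_i = 0.13×2.1718 + 0.17×1.0047 + 0.16×0.4570 + 0.54×2.1686 = 1.6973
E(R_P) = R_f + β_P × MRP = 1.9% + 1.6973 × 3.2% = 7.33%

7.33%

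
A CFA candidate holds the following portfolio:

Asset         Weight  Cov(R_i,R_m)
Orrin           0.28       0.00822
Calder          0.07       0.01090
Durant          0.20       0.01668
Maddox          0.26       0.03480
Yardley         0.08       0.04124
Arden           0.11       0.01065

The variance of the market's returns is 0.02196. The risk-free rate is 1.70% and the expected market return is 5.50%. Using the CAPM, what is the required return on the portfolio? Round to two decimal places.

β_Orrin = 0.00822 / 0.02196 = 0.3743
β_Calder = 0.01090 / 0.02196 = 0.4964
β_Durant = 0.01668 / 0.02196 = 0.7596
β_Maddox = 0.03480 / 0.02196 = 1.5847
β_Yardley = 0.04124 / 0.02196 = 1.8780
β_Arden = 0.01065 / 0.02196 = 0.4850
β_P = Σ w_i β_i = 0.28×0.3743 + 0.07×0.4964 + 0.20×0.7596 + 0.26×1.5847 + 0.08×1.8780 + 0.11×0.4850 = 0.9071
MRP = 5.50% − 1.70% = 3.80%
E(R_P) = R_f + β_P × MRP = 1.70% + 0.9071 × 3.80% = 5.15%

5.15%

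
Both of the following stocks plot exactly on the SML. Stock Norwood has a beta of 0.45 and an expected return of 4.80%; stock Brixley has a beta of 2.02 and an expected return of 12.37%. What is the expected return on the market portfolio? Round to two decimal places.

Both satisfy E(R) = R_f + β·MRP, so the slope of the SML is
MRP = (12.37% − 4.80%) / (2.02 − 0.45) = 7.57% / 1.57 = 4.8217%
R_f = E(R_Norwood) − β_Norwood·MRP = 4.80% − 0.45 × 4.8217% = 2.6302%
E(R_m) = R_f + MRP = 2.6302% + 4.8217% = 7.45%

7.45%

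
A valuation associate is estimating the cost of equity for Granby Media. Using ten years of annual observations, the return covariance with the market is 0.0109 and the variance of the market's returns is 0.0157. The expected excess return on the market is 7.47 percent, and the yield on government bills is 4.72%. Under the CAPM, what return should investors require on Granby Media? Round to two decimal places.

β = Cov(R_i, R_m) / Var(R_m) = 0.0109 / 0.0157 = 0.6943
E(R) = R_f + β × MRP = 4.72% + 0.6943 × 7.47% = 9.91%

9.91%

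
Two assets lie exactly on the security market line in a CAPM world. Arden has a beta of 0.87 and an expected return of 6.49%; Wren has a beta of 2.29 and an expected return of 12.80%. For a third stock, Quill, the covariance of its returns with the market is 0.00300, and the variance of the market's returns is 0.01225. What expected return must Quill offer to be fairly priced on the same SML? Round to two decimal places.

3.71%

MRP = (12.80% − 6.49%) / (2.29 − 0.87) = 4.4437%
R_f = 6.49% − 0.87 × 4.4437% = 2.6240%
β_Quill = Cov / Var(R_m) = 0.00300 / 0.01225 = 0.2449
E(R_Quill) = R_f + β × MRP = 2.6240% + 0.2449 × 4.4437% = 3.71%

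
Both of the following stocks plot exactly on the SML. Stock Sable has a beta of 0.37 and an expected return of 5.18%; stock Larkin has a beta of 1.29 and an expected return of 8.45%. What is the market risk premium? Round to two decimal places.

Both satisfy E(R) = R_f + β·MRP, so the slope of the SML is
MRP = (8.45% − 5.18%) / (1.29 − 0.37) = 3.27% / 0.92 = 3.5543%

3.55%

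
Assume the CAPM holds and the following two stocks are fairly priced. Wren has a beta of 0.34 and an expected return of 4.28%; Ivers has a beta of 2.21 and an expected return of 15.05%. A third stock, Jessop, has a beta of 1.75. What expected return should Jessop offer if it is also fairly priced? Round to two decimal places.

12.40%

MRP (SML slope) = (15.05% − 4.28%) / (2.21 − 0.34) = 10.77% / 1.87 = 5.7594%
R_f (intercept) = 4.28% − 0.34 × 5.7594% = 2.3218%
E(R_Jessop) = R_f + β × MRP = 2.3218% + 1.75 × 5.7594% = 12.40%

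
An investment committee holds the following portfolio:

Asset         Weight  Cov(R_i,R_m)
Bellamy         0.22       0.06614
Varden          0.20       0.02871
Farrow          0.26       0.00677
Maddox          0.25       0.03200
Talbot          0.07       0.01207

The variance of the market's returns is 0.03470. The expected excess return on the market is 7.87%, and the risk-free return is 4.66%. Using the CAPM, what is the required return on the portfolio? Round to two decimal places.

β_Bellamy = 0.06614 / 0.03470 = 1.9061
β_Varden = 0.02871 / 0.03470 = 0.8274
β_Farrow = 0.00677 / 0.03470 = 0.1951
β_Maddox = 0.03200 / 0.03470 = 0.9222
β_Talbot = 0.01207 / 0.03470 = 0.3478
β_P = Σ w_i β_i = 0.22×1.9061 + 0.20×0.8274 + 0.26×0.1951 + 0.25×0.9222 + 0.07×0.3478 = 0.8904
E(R_P) = R_f + β_P × MRP = 4.66% + 0.8904 × 7.87% = 11.67%

11.67%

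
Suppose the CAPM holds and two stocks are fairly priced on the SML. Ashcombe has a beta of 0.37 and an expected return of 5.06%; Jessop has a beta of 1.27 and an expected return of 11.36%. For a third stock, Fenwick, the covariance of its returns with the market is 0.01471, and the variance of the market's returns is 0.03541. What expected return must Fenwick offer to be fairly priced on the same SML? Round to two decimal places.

5.38%

MRP = (11.36% − 5.06%) / (1.27 − 0.37) = 7.0000%
R_f = 5.06% − 0.37 × 7.0000% = 2.4700%
β_Fenwick = Cov / Var(R_m) = 0.01471 / 0.03541 = 0.4154
E(R_Fenwick) = R_f + β × MRP = 2.4700% + 0.4154 × 7.0000% = 5.38%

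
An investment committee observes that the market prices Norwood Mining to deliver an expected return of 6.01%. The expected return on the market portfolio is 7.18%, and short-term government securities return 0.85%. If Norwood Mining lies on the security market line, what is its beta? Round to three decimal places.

0.815

MRP = 7.18% − 0.85% = 6.33%
β = (E(R) − R_f) / MRP = (6.01% − 0.85%) / 6.33% = 5.16% / 6.33% = 0.815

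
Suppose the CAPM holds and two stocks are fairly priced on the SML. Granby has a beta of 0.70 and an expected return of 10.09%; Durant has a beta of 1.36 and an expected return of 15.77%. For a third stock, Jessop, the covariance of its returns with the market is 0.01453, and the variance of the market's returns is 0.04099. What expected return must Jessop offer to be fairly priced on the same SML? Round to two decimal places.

7.12%

MRP = (15.77% − 10.09%) / (1.36 − 0.70) = 8.6061%
R_f = 10.09% − 0.70 × 8.6061% = 4.0657%
β_Jessop = Cov / Var(R_m) = 0.01453 / 0.04099 = 0.3545
E(R_Jessop) = R_f + β × MRP = 4.0657% + 0.3545 × 8.6061% = 7.12%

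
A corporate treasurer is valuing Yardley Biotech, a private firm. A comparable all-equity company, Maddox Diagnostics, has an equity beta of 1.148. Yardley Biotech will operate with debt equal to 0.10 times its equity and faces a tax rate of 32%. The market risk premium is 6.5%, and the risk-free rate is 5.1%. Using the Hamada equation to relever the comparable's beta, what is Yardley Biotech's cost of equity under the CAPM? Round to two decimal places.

13.07%

β_L = β_U × [1 + (1 − t)(D/E)] = 1.148 × [1 + (1 − 0.32) × 0.10]
    = 1.148 × [1 + 0.68 × 0.10] = 1.148 × 1.0680 = 1.2261
E(R) = R_f + β_L × MRP = 5.1% + 1.2261 × 6.5% = 13.07%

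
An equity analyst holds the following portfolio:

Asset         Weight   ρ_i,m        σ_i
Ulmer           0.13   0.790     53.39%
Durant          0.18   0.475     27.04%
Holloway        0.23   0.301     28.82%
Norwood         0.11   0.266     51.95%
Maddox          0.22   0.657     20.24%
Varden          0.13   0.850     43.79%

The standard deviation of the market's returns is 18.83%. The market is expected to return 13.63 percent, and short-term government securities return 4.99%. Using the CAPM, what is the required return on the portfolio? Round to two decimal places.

β_Ulmer = 0.790 × 53.39% / 18.83% = 2.2399
β_Durant = 0.475 × 27.04% / 18.83% = 0.6821
β_Holloway = 0.301 × 28.82% / 18.83% = 0.4607
β_Norwood = 0.266 × 51.95% / 18.83% = 0.7339
β_Maddox = 0.657 × 20.24% / 18.83% = 0.7062
β_Varden = 0.850 × 43.79% / 18.83% = 1.9767
β_P = Σ w_i β_i = 0.13×2.2399 + 0.18×0.6821 + 0.23×0.4607 + 0.11×0.7339 + 0.22×0.7062 + 0.13×1.9767 = 1.0130
MRP = 13.63% − 4.99% = 8.64%
E(R_P) = R_f + β_P × MRP = 4.99% + 1.0130 × 8.64% = 13.74%

13.74%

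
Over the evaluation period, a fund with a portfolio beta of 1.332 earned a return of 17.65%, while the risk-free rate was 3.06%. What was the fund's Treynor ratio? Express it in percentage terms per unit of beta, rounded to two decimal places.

10.95%

Treynor = (R_P − R_f) / β_P = (17.65% − 3.06%) / 1.3320 = 14.59% / 1.3320 = 10.95%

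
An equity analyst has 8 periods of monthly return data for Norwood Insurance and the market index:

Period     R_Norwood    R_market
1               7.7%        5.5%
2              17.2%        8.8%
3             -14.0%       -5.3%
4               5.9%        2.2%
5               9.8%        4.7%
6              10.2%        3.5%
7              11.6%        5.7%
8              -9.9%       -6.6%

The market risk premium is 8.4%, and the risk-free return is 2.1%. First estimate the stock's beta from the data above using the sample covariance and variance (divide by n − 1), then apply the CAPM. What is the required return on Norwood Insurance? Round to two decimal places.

Mean R_i = (7.7 + 17.2 − 14.0 + 5.9 + 9.8 + 10.2 + 11.6 − 9.9) / 8 = 4.8125%
Mean R_m = (5.5 + 8.8 − 5.3 + 2.2 + 4.7 + 3.5 + 5.7 − 6.6) / 8 = 2.3125%
Σ(R_i − R̄_i)(R_m − R̄_m) = 405.0788  ⇒  Cov = 405.0788 / 7 = 57.8684
Σ(R_m − R̄_m)² = 208.2288  ⇒  Var(R_m) = 208.2288 / 7 = 29.7470
β = Cov / Var(R_m) = 57.8684 / 29.7470 = 1.9454
E(R) = R_f + β × MRP = 2.1% + 1.9454 × 8.4% = 18.44%

18.44%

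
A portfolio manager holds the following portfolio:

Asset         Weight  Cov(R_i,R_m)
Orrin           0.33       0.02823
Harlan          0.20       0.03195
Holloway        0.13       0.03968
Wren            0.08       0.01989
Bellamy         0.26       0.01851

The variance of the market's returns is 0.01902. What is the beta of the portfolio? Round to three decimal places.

β_Orrin = 0.02823 / 0.01902 = 1.4842
β_Harlan = 0.03195 / 0.01902 = 1.6798
β_Holloway = 0.03968 / 0.01902 = 2.0862
β_Wren = 0.01989 / 0.01902 = 1.0457
β_Bellamy = 0.01851 / 0.01902 = 0.9732
β_P = Σ w_i β_i = 0.33×1.4842 + 0.20×1.6798 + 0.13×2.0862 + 0.08×1.0457 + 0.26×0.9732 = 1.4336

1.434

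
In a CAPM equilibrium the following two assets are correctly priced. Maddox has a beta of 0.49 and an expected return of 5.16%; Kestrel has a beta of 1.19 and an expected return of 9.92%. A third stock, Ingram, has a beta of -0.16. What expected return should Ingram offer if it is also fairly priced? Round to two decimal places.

0.74%

MRP (SML slope) = (9.92% − 5.16%) / (1.19 − 0.49) = 4.76% / 0.70 = 6.8000%
R_f (intercept) = 5.16% − 0.49 × 6.8000% = 1.8280%
E(R_Ingram) = R_f + β × MRP = 1.8280% + -0.16 × 6.8000% = 0.74%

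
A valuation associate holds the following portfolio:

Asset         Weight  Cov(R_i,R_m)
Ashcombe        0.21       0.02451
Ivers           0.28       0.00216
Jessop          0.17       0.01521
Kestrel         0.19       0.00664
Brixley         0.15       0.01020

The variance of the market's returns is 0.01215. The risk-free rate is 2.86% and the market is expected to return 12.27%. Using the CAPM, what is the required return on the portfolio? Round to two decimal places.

β_Ashcombe = 0.02451 / 0.01215 = 2.0173
β_Ivers = 0.00216 / 0.01215 = 0.1778
β_Jessop = 0.01521 / 0.01215 = 1.2519
β_Kestrel = 0.00664 / 0.01215 = 0.5465
β_Brixley = 0.01020 / 0.01215 = 0.8395
β_P = Σ w_i β_i = 0.21×2.0173 + 0.28×0.1778 + 0.17×1.2519 + 0.19×0.5465 + 0.15×0.8395 = 0.9160
MRP = 12.27% − 2.86% = 9.41%
E(R_P) = R_f + β_P × MRP = 2.86% + 0.9160 × 9.41% = 11.48%

11.48%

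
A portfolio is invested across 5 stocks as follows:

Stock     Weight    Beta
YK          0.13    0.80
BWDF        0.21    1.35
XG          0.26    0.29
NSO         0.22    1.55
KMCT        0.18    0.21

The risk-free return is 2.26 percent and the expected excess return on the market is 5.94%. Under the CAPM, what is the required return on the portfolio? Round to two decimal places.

β_P = Σ w_i β_i = 0.13×0.80 + 0.21×1.35 + 0.26×0.29 + 0.22×1.55 + 0.18×0.21 = 0.8417
E(R_P) = R_f + β_P × MRP = 2.26% + 0.8417 × 5.94% = 7.26%

7.26%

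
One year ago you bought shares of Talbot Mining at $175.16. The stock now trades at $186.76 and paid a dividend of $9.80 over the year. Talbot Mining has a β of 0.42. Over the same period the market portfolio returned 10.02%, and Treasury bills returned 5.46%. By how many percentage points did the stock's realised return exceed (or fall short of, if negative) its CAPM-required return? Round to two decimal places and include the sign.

Realised HPR = (P1 + D1 − P0) / P0 = (186.76 + 9.80 − 175.16) / 175.16 = 21.40 / 175.16 = 12.2174%
MRP = 10.02% − 5.46% = 4.56%
CAPM required = R_f + β·MRP = 5.46% + 0.42 × 4.56% = 7.3752%
α = realised − required = 12.2174% − 7.3752% = +4.84%

+4.84%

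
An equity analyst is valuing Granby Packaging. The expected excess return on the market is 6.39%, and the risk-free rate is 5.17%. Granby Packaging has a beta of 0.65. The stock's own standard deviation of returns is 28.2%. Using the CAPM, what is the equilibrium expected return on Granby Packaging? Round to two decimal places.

9.32%

E(R) = R_f + β × MRP = 5.17% + 0.65 × 6.39% = 9.32%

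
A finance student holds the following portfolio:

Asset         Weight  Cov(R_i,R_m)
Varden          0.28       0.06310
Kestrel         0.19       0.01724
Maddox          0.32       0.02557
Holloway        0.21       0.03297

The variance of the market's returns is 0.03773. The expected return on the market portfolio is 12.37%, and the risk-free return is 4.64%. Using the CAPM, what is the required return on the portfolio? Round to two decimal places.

β_Varden = 0.06310 / 0.03773 = 1.6724
β_Kestrel = 0.01724 / 0.03773 = 0.4569
β_Maddox = 0.02557 / 0.03773 = 0.6777
β_Holloway = 0.03297 / 0.03773 = 0.8738
β_P = Σ w_i β_i = 0.28×1.6724 + 0.19×0.4569 + 0.32×0.6777 + 0.21×0.8738 = 0.9554
MRP = 12.37% − 4.64% = 7.73%
E(R_P) = R_f + β_P × MRP = 4.64% + 0.9554 × 7.73% = 12.03%

12.03%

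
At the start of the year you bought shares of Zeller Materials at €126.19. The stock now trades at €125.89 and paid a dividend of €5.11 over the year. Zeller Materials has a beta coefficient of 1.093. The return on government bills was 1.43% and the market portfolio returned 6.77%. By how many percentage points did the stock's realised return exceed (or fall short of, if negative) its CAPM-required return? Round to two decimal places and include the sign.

-3.45%

Realised HPR = (P1 + D1 − P0) / P0 = (125.89 + 5.11 − 126.19) / 126.19 = 4.81 / 126.19 = 3.8117%
MRP = 6.77% − 1.43% = 5.34%
CAPM required = R_f + β·MRP = 1.43% + 1.093 × 5.34% = 7.26662%
α = realised − required = 3.8117% − 7.26662% = -3.45%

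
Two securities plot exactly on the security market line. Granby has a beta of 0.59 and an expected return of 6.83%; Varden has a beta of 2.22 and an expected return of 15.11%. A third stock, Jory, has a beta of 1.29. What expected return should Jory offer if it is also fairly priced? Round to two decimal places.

MRP (SML slope) = (15.11% − 6.83%) / (2.22 − 0.59) = 8.28% / 1.63 = 5.0798%
R_f (intercept) = 6.83% − 0.59 × 5.0798% = 3.8329%
E(R_Jory) = R_f + β × MRP = 3.8329% + 1.29 × 5.0798% = 10.39%

10.39%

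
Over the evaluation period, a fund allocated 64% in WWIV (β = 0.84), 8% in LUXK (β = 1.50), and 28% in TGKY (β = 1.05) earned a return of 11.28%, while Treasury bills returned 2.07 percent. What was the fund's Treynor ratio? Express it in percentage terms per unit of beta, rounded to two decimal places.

9.68%

β_P = 0.64×0.84 + 0.08×1.50 + 0.28×1.05 = 0.9516
Treynor = (R_P − R_f) / β_P = (11.28% − 2.07%) / 0.9516 = 9.21% / 0.9516 = 9.68%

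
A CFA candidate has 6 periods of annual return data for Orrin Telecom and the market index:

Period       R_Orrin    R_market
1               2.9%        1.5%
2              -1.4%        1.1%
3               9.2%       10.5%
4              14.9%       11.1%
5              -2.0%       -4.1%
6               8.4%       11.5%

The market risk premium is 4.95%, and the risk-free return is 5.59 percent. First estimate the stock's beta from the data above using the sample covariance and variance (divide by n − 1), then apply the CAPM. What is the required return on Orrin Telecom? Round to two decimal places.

10.12%

Mean R_i = (2.9 − 1.4 + 9.2 + 14.9 − 2.0 + 8.4) / 6 = 5.3333%
Mean R_m = (1.5 + 1.1 + 10.5 + 11.1 − 4.1 + 11.5) / 6 = 5.2667%
Σ(R_i − R̄_i)(R_m − R̄_m) = 201.0667  ⇒  Cov = 201.0667 / 5 = 40.2133
Σ(R_m − R̄_m)² = 219.5533  ⇒  Var(R_m) = 219.5533 / 5 = 43.9107
β = Cov / Var(R_m) = 40.2133 / 43.9107 = 0.9158
E(R) = R_f + β × MRP = 5.59% + 0.9158 × 4.95% = 10.12%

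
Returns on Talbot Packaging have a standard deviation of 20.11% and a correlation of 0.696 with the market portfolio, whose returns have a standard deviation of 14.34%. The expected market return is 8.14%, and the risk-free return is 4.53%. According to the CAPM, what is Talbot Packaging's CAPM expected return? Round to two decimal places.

8.05%

β = ρ × σ_i / σ_m = 0.696 × 20.11% / 14.34% = 0.9761
MRP = 8.14% − 4.53% = 3.61%
E(R) = 4.53% + 0.9761 × 3.61% = 8.05%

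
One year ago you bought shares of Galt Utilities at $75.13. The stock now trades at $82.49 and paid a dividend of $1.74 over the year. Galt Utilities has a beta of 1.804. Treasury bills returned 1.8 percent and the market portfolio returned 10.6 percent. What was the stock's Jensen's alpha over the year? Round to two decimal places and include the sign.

Realised HPR = (P1 + D1 − P0) / P0 = (82.49 + 1.74 − 75.13) / 75.13 = 9.10 / 75.13 = 12.1123%
MRP = 10.6% − 1.8% = 8.80%
CAPM required = R_f + β·MRP = 1.8% + 1.804 × 8.8% = 17.6752%
α = realised − required = 12.1123% − 17.6752% = -5.56%

-5.56%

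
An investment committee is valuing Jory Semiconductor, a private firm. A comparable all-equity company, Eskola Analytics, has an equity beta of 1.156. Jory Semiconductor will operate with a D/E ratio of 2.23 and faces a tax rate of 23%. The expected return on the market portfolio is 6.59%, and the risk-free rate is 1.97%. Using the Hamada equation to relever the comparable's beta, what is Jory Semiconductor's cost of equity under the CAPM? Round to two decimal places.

16.48%

β_L = β_U × [1 + (1 − t)(D/E)] = 1.156 × [1 + (1 − 0.23) × 2.23]
    = 1.156 × [1 + 0.77 × 2.23] = 1.156 × 2.7171 = 3.1410
MRP = 6.59% − 1.97% = 4.62%
E(R) = R_f + β_L × MRP = 1.97% + 3.1410 × 4.62% = 16.48%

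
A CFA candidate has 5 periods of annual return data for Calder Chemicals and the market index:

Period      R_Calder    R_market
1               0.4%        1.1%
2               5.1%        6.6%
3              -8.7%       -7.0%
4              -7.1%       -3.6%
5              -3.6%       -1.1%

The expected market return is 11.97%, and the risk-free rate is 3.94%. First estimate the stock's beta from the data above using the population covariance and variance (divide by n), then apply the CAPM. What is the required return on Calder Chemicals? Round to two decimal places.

Mean R_i = (0.4 + 5.1 − 8.7 − 7.1 − 3.6) / 5 = -2.7800%
Mean R_m = (1.1 + 6.6 − 7.0 − 3.6 − 1.1) / 5 = -0.8000%
Σ(R_i − R̄_i)(R_m − R̄_m) = 113.4000  ⇒  Cov = 113.4000 / 5 = 22.6800
Σ(R_m − R̄_m)² = 104.7400  ⇒  Var(R_m) = 104.7400 / 5 = 20.9480
β = Cov / Var(R_m) = 22.6800 / 20.9480 = 1.0827
MRP = 11.97% − 3.94% = 8.03%
E(R) = R_f + β × MRP = 3.94% + 1.0827 × 8.03% = 12.63%

12.63%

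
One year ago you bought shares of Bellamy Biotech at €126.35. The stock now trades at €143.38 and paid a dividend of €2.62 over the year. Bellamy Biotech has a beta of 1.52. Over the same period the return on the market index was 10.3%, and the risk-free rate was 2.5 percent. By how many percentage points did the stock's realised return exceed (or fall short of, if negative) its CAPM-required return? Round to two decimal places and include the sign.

Realised HPR = (P1 + D1 − P0) / P0 = (143.38 + 2.62 − 126.35) / 126.35 = 19.65 / 126.35 = 15.5520%
MRP = 10.3% − 2.5% = 7.80%
CAPM required = R_f + β·MRP = 2.5% + 1.52 × 7.8% = 14.3560%
α = realised − required = 15.5520% − 14.3560% = +1.20%

+1.20%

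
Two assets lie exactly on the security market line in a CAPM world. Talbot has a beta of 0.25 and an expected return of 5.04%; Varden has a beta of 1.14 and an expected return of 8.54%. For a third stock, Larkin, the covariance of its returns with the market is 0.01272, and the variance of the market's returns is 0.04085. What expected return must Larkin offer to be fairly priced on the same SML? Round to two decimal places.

MRP = (8.54% − 5.04%) / (1.14 − 0.25) = 3.9326%
R_f = 5.04% − 0.25 × 3.9326% = 4.0569%
β_Larkin = Cov / Var(R_m) = 0.01272 / 0.04085 = 0.3114
E(R_Larkin) = R_f + β × MRP = 4.0569% + 0.3114 × 3.9326% = 5.28%

5.28%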